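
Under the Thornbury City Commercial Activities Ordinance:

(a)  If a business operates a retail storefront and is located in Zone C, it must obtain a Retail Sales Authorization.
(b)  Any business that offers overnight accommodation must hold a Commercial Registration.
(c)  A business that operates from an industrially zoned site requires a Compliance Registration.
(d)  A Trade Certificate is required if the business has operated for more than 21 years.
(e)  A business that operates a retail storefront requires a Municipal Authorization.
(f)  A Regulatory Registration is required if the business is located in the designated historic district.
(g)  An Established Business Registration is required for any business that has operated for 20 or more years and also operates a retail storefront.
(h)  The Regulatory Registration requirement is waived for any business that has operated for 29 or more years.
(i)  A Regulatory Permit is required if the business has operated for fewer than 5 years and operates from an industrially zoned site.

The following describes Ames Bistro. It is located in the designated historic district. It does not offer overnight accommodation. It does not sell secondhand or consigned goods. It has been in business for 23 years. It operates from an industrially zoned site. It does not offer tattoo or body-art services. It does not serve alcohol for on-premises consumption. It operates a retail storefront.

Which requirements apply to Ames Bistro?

(a) operates a retail storefront; is located in the designated historic district (not: is located in Zone C) → Retail Sales Authorization not required.
(b) does not offer overnight accommodation → Commercial Registration not required.
(c) operates from an industrially zoned site → Compliance Registration required.
(d) years in business 23 > 21 → Trade Certificate required.
(e) operates a retail storefront → Municipal Authorization required.
(f) is located in the designated historic district → Regulatory Registration required.
(g) years in business 23 ≥ 20; operates a retail storefront → Established Business Registration required.
(h) years in business 23 < 29 → Regulatory Registration exemption does not apply.
(i) years in business 23 ≥ 5; operates from an industrially zoned site → Regulatory Permit not required.

Compliance Registration, Established Business Registration, Municipal Authorization, Regulatory Registration, Trade Certificate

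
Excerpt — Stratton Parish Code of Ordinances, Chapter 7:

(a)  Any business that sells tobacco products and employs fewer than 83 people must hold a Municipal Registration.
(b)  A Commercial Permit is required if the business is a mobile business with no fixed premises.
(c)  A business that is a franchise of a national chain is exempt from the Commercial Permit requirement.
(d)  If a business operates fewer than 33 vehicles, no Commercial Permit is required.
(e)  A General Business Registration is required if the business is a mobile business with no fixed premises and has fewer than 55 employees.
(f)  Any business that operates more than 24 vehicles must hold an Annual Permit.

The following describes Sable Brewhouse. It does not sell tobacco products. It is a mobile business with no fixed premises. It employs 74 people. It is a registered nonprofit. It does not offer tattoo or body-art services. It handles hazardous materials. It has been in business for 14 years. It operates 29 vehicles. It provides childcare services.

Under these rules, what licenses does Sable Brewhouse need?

Annual Permit

(a) does not sell tobacco products; employees 74 < 83 → Municipal Registration not required.
(b) is a mobile business with no fixed premises → Commercial Permit required.
(c) is a registered nonprofit (not: is a franchise of a national chain) → Commercial Permit exemption does not apply.
(d) vehicles 29 < 33 → exempt from Commercial Permit.
(e) is a mobile business with no fixed premises; employees 74 ≥ 55 → General Business Registration not required.
(f) vehicles 29 > 24 → Annual Permit required.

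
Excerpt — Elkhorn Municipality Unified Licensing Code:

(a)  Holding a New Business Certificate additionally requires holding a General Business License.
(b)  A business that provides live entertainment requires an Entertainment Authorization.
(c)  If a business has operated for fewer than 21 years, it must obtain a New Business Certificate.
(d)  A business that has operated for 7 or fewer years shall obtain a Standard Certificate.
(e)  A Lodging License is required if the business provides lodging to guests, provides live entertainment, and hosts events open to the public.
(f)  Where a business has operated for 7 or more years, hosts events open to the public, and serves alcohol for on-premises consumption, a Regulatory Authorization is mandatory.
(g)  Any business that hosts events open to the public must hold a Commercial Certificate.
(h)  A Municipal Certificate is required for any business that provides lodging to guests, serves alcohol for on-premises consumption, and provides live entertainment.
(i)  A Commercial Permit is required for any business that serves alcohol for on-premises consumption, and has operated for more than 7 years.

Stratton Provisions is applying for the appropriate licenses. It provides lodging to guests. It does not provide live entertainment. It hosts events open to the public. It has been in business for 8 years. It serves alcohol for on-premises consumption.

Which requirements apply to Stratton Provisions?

(a) New Business Certificate is required → General Business License also required.
(b) does not provide live entertainment → Entertainment Authorization not required.
(c) years in business 8 < 21 → New Business Certificate required.
(d) years in business 8 > 7 → Standard Certificate not required.
(e) provides lodging to guests; does not provide live entertainment; hosts events open to the public → Lodging License not required.
(f) years in business 8 ≥ 7; hosts events open to the public; serves alcohol for on-premises consumption → Regulatory Authorization required.
(g) hosts events open to the public → Commercial Certificate required.
(h) provides lodging to guests; serves alcohol for on-premises consumption; does not provide live entertainment → Municipal Certificate not required.
(i) serves alcohol for on-premises consumption; years in business 8 > 7 → Commercial Permit required.

Commercial Certificate, Commercial Permit, General Business License, New Business Certificate, Regulatory Authorization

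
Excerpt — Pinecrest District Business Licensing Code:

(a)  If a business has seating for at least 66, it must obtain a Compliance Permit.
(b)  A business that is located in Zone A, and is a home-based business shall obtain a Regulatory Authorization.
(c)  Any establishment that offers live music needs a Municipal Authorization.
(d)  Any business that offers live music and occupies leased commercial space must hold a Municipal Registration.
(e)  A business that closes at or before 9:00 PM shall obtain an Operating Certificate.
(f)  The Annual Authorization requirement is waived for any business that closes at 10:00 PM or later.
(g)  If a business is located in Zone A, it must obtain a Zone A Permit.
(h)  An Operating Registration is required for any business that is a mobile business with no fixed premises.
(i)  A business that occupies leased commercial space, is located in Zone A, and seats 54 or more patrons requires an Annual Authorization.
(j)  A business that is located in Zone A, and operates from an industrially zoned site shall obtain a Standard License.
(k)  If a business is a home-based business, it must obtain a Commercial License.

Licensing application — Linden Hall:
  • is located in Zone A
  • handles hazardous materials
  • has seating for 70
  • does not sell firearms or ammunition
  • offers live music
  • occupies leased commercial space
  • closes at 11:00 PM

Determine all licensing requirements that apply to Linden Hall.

Compliance Permit, Municipal Authorization, Municipal Registration, Zone A Permit

(a) seating 70 ≥ 66 → Compliance Permit required.
(b) is located in Zone A; occupies leased commercial space (not: is a home-based business) → Regulatory Authorization not required.
(c) offers live music → Municipal Authorization required.
(d) offers live music; occupies leased commercial space → Municipal Registration required.
(e) closes 11:00 PM, after 9:00 PM → Operating Certificate not required.
(f) closes 11:00 PM, after 10:00 PM → exempt from Annual Authorization.
(g) is located in Zone A → Zone A Permit required.
(h) occupies leased commercial space (not: is a mobile business with no fixed premises) → Operating Registration not required.
(i) occupies leased commercial space; is located in Zone A; seating 70 ≥ 54 → Annual Authorization required.
(j) is located in Zone A; occupies leased commercial space (not: operates from an industrially zoned site) → Standard License not required.
(k) occupies leased commercial space (not: is a home-based business) → Commercial License not required.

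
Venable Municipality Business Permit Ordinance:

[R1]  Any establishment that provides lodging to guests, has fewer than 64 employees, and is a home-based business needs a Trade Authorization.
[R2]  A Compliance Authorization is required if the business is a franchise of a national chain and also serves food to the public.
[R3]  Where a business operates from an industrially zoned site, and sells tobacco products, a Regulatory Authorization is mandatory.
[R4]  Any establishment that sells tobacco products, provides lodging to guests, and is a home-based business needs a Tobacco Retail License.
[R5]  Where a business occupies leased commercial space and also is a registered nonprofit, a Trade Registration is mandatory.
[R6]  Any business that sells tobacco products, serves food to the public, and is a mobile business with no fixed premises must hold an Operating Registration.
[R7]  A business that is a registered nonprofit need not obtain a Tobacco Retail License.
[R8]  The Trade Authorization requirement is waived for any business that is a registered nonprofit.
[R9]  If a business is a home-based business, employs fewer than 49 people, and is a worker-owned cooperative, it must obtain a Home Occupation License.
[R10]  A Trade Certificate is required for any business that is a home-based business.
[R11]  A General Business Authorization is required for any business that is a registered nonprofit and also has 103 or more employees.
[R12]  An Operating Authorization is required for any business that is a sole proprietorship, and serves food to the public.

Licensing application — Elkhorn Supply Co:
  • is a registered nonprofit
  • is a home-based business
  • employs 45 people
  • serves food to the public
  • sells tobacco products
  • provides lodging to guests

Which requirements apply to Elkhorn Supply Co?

Trade Certificate

[R1] provides lodging to guests; employees 45 < 64; is a home-based business → Trade Authorization required.
[R2] is a registered nonprofit (not: is a franchise of a national chain); serves food to the public → Compliance Authorization not required.
[R3] is a home-based business (not: operates from an industrially zoned site); sells tobacco products → Regulatory Authorization not required.
[R4] sells tobacco products; provides lodging to guests; is a home-based business → Tobacco Retail License required.
[R5] is a home-based business (not: occupies leased commercial space); is a registered nonprofit → Trade Registration not required.
[R6] sells tobacco products; serves food to the public; is a home-based business (not: is a mobile business with no fixed premises) → Operating Registration not required.
[R7] is a registered nonprofit → exempt from Tobacco Retail License.
[R8] is a registered nonprofit → exempt from Trade Authorization.
[R9] is a home-based business; employees 45 < 49; is a registered nonprofit (not: is a worker-owned cooperative) → Home Occupation License not required.
[R10] is a home-based business → Trade Certificate required.
[R11] is a registered nonprofit; employees 45 < 103 → General Business Authorization not required.
[R12] is a registered nonprofit (not: is a sole proprietorship); serves food to the public → Operating Authorization not required.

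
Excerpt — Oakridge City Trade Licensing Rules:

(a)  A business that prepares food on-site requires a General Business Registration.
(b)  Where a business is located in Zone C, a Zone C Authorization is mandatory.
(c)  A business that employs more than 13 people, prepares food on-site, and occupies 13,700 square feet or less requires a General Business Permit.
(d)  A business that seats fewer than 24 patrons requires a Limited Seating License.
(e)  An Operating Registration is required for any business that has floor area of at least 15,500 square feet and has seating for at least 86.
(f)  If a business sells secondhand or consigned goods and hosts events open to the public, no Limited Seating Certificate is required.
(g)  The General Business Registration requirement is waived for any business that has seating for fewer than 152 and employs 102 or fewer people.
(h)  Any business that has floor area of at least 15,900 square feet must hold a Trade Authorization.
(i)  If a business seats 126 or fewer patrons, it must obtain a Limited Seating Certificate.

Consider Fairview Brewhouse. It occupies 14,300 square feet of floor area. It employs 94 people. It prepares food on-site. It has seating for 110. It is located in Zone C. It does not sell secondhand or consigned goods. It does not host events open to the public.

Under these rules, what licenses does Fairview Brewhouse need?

(a) prepares food on-site → General Business Registration required.
(b) is located in Zone C → Zone C Authorization required.
(c) employees 94 > 13; prepares food on-site; floor area 14,300 square feet > 13,700 square feet → General Business Permit not required.
(d) seating 110 ≥ 24 → Limited Seating License not required.
(e) floor area 14,300 square feet < 15,500 square feet; seating 110 ≥ 86 → Operating Registration not required.
(f) does not sell secondhand or consigned goods; does not host events open to the public → Limited Seating Certificate exemption does not apply.
(g) seating 110 < 152; employees 94 ≤ 102 → exempt from General Business Registration.
(h) floor area 14,300 square feet < 15,900 square feet → Trade Authorization not required.
(i) seating 110 ≤ 126 → Limited Seating Certificate required.

Limited Seating Certificate, Zone C Authorization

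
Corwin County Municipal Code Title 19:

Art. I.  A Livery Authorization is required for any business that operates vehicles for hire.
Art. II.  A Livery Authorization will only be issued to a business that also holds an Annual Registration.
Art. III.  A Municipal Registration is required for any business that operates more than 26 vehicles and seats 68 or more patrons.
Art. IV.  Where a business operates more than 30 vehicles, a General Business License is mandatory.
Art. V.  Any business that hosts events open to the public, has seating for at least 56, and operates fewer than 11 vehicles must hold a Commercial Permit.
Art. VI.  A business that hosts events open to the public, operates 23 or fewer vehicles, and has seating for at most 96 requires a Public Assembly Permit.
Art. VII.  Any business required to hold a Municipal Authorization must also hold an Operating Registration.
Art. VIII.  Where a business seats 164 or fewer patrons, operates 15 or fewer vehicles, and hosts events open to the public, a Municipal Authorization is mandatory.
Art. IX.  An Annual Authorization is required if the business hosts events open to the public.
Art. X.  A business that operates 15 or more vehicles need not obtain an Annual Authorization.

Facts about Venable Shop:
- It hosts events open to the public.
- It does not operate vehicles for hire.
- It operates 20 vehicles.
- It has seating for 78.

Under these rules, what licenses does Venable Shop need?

Art. I. does not operate vehicles for hire → Livery Authorization not required.
Art. II. Livery Authorization is not required → no effect.
Art. III. vehicles 20 ≤ 26; seating 78 ≥ 68 → Municipal Registration not required.
Art. IV. vehicles 20 ≤ 30 → General Business License not required.
Art. V. hosts events open to the public; seating 78 ≥ 56; vehicles 20 ≥ 11 → Commercial Permit not required.
Art. VI. hosts events open to the public; vehicles 20 ≤ 23; seating 78 ≤ 96 → Public Assembly Permit required.
Art. VII. Municipal Authorization is not required → no effect.
Art. VIII. seating 78 ≤ 164; vehicles 20 > 15; hosts events open to the public → Municipal Authorization not required.
Art. IX. hosts events open to the public → Annual Authorization required.
Art. X. vehicles 20 ≥ 15 → exempt from Annual Authorization.

Public Assembly Permit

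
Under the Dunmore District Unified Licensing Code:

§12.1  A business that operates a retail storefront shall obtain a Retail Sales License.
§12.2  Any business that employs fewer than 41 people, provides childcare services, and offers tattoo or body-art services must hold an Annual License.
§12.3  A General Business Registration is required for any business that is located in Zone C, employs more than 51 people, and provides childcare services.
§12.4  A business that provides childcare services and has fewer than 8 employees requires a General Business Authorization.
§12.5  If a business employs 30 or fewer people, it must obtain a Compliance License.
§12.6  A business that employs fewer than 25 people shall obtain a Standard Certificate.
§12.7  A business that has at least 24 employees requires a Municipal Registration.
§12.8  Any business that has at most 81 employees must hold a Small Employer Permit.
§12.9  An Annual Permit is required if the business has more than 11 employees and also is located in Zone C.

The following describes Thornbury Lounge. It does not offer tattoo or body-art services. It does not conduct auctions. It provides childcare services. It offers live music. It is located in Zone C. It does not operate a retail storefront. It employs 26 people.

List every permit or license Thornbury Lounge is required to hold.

§12.1 does not operate a retail storefront → Retail Sales License not required.
§12.2 employees 26 < 41; provides childcare services; does not offer tattoo or body-art services → Annual License not required.
§12.3 is located in Zone C; employees 26 ≤ 51; provides childcare services → General Business Registration not required.
§12.4 provides childcare services; employees 26 ≥ 8 → General Business Authorization not required.
§12.5 employees 26 ≤ 30 → Compliance License required.
§12.6 employees 26 ≥ 25 → Standard Certificate not required.
§12.7 employees 26 ≥ 24 → Municipal Registration required.
§12.8 employees 26 ≤ 81 → Small Employer Permit required.
§12.9 employees 26 > 11; is located in Zone C → Annual Permit required.

Annual Permit, Compliance License, Municipal Registration, Small Employer Permit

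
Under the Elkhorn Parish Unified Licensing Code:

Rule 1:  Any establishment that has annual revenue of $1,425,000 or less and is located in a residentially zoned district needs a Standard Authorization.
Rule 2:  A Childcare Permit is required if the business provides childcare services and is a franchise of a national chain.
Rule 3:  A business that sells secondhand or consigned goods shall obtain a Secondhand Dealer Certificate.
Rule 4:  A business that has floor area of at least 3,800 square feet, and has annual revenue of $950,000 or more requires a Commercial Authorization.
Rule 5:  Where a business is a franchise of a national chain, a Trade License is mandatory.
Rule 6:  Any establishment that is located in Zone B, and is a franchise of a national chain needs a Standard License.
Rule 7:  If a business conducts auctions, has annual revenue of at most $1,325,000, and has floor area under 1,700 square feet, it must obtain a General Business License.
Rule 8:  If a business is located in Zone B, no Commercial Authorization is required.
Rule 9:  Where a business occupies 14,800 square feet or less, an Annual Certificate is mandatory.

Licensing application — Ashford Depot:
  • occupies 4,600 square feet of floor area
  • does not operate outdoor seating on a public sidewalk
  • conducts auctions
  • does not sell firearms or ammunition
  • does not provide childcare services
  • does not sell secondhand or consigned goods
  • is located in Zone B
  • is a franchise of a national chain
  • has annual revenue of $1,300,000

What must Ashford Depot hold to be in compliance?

Annual Certificate, Standard License, Trade License

Rule 1: revenue $1,300,000 ≤ $1,425,000; is located in Zone B (not: is located in a residentially zoned district) → Standard Authorization not required.
Rule 2: does not provide childcare services; is a franchise of a national chain → Childcare Permit not required.
Rule 3: does not sell secondhand or consigned goods → Secondhand Dealer Certificate not required.
Rule 4: floor area 4,600 square feet ≥ 3,800 square feet; revenue $1,300,000 ≥ $950,000 → Commercial Authorization required.
Rule 5: is a franchise of a national chain → Trade License required.
Rule 6: is located in Zone B; is a franchise of a national chain → Standard License required.
Rule 7: conducts auctions; revenue $1,300,000 ≤ $1,325,000; floor area 4,600 square feet ≥ 1,700 square feet → General Business License not required.
Rule 8: is located in Zone B → exempt from Commercial Authorization.
Rule 9: floor area 4,600 square feet ≤ 14,800 square feet → Annual Certificate required.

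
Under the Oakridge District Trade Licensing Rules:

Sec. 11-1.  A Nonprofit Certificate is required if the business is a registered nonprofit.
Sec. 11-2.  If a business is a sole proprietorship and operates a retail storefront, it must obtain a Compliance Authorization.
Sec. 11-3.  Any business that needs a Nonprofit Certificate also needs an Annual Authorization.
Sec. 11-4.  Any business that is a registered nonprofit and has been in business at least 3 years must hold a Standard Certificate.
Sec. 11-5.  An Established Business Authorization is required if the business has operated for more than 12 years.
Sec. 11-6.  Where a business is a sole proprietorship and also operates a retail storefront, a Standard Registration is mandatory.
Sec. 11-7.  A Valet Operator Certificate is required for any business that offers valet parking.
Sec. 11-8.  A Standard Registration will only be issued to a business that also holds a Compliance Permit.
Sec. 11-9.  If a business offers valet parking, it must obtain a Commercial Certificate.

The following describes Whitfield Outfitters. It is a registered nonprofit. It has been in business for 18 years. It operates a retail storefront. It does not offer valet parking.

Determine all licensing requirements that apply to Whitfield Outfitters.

Sec. 11-1. is a registered nonprofit → Nonprofit Certificate required.
Sec. 11-2. is a registered nonprofit (not: is a sole proprietorship); operates a retail storefront → Compliance Authorization not required.
Sec. 11-3. Nonprofit Certificate is required → Annual Authorization also required.
Sec. 11-4. is a registered nonprofit; years in business 18 ≥ 3 → Standard Certificate required.
Sec. 11-5. years in business 18 > 12 → Established Business Authorization required.
Sec. 11-6. is a registered nonprofit (not: is a sole proprietorship); operates a retail storefront → Standard Registration not required.
Sec. 11-7. does not offer valet parking → Valet Operator Certificate not required.
Sec. 11-8. Standard Registration is not required → no effect.
Sec. 11-9. does not offer valet parking → Commercial Certificate not required.

Annual Authorization, Established Business Authorization, Nonprofit Certificate, Standard Certificate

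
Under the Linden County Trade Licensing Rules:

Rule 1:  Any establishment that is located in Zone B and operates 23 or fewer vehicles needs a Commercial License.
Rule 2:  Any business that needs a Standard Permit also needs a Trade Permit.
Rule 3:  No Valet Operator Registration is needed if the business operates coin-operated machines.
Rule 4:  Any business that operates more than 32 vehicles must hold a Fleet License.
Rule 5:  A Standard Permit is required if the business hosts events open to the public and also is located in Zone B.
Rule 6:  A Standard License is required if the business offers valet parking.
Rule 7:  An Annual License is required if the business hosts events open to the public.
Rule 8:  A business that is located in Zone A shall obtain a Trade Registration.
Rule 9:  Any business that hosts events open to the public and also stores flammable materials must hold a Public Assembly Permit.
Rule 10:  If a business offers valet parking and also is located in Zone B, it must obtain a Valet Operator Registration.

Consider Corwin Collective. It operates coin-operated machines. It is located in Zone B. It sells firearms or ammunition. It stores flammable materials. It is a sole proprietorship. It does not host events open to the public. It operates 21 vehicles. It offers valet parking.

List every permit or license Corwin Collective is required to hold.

Commercial License, Standard License

Rule 1: is located in Zone B; vehicles 21 ≤ 23 → Commercial License required.
Rule 2: Standard Permit is not required → no effect.
Rule 3: operates coin-operated machines → exempt from Valet Operator Registration.
Rule 4: vehicles 21 ≤ 32 → Fleet License not required.
Rule 5: does not host events open to the public; is located in Zone B → Standard Permit not required.
Rule 6: offers valet parking → Standard License required.
Rule 7: does not host events open to the public → Annual License not required.
Rule 8: is located in Zone B (not: is located in Zone A) → Trade Registration not required.
Rule 9: does not host events open to the public; stores flammable materials → Public Assembly Permit not required.
Rule 10: offers valet parking; is located in Zone B → Valet Operator Registration required.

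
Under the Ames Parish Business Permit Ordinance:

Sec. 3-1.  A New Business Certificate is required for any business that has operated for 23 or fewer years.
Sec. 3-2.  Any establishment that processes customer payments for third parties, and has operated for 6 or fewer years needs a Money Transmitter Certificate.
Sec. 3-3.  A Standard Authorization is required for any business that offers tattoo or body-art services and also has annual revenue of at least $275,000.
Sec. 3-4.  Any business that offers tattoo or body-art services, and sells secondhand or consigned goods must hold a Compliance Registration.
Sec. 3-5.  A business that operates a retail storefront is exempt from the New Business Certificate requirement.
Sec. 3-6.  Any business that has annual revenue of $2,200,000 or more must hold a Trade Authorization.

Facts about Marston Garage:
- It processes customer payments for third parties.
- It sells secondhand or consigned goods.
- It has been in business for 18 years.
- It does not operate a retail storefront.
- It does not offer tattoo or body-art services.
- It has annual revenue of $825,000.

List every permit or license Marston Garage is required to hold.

Sec. 3-1. years in business 18 ≤ 23 → New Business Certificate required.
Sec. 3-2. processes customer payments for third parties; years in business 18 > 6 → Money Transmitter Certificate not required.
Sec. 3-3. does not offer tattoo or body-art services; revenue $825,000 ≥ $275,000 → Standard Authorization not required.
Sec. 3-4. does not offer tattoo or body-art services; sells secondhand or consigned goods → Compliance Registration not required.
Sec. 3-5. does not operate a retail storefront → New Business Certificate exemption does not apply.
Sec. 3-6. revenue $825,000 < $2,200,000 → Trade Authorization not required.

New Business Certificate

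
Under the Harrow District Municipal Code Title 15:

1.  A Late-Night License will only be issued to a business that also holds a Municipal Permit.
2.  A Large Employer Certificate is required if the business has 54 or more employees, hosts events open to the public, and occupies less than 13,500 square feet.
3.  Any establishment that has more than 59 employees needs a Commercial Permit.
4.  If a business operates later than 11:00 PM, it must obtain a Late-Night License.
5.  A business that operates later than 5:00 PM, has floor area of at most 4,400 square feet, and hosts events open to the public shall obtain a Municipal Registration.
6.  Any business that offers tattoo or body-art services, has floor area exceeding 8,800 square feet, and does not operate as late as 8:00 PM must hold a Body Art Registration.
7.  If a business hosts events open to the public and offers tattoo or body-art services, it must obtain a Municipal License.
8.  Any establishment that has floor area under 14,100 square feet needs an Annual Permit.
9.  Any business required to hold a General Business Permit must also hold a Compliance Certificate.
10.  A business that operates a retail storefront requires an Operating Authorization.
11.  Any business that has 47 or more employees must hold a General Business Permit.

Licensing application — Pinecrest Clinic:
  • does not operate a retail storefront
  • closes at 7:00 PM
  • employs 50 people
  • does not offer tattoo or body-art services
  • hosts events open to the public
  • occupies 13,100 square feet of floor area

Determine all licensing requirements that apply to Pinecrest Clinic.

Annual Permit, Compliance Certificate, General Business Permit

1. Late-Night License is not required → no effect.
2. employees 50 < 54; hosts events open to the public; floor area 13,100 square feet < 13,500 square feet → Large Employer Certificate not required.
3. employees 50 ≤ 59 → Commercial Permit not required.
4. closes 7:00 PM, at/before 11:00 PM → Late-Night License not required.
5. closes 7:00 PM, after 5:00 PM; floor area 13,100 square feet > 4,400 square feet; hosts events open to the public → Municipal Registration not required.
6. does not offer tattoo or body-art services; floor area 13,100 square feet > 8,800 square feet; closes 7:00 PM, at/before 8:00 PM → Body Art Registration not required.
7. hosts events open to the public; does not offer tattoo or body-art services → Municipal License not required.
8. floor area 13,100 square feet < 14,100 square feet → Annual Permit required.
9. General Business Permit is required → Compliance Certificate also required.
10. does not operate a retail storefront → Operating Authorization not required.
11. employees 50 ≥ 47 → General Business Permit required.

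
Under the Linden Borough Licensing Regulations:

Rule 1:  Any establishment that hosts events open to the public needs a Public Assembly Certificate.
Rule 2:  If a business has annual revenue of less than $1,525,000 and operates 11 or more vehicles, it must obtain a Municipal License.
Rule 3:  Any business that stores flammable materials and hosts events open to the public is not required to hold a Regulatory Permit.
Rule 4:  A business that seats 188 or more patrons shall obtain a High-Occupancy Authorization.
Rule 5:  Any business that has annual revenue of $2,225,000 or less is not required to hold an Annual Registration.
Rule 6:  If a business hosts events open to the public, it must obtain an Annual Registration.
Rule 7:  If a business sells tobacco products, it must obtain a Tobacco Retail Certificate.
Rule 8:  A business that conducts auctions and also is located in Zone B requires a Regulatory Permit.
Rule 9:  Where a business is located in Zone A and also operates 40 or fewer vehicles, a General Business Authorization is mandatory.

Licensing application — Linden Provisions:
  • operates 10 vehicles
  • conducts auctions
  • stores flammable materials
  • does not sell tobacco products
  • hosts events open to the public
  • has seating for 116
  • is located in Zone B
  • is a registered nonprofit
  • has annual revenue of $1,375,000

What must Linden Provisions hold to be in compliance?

Rule 1: hosts events open to the public → Public Assembly Certificate required.
Rule 2: revenue $1,375,000 < $1,525,000; vehicles 10 < 11 → Municipal License not required.
Rule 3: stores flammable materials; hosts events open to the public → exempt from Regulatory Permit.
Rule 4: seating 116 < 188 → High-Occupancy Authorization not required.
Rule 5: revenue $1,375,000 ≤ $2,225,000 → exempt from Annual Registration.
Rule 6: hosts events open to the public → Annual Registration required.
Rule 7: does not sell tobacco products → Tobacco Retail Certificate not required.
Rule 8: conducts auctions; is located in Zone B → Regulatory Permit required.
Rule 9: is located in Zone B (not: is located in Zone A); vehicles 10 ≤ 40 → General Business Authorization not required.

Public Assembly Certificate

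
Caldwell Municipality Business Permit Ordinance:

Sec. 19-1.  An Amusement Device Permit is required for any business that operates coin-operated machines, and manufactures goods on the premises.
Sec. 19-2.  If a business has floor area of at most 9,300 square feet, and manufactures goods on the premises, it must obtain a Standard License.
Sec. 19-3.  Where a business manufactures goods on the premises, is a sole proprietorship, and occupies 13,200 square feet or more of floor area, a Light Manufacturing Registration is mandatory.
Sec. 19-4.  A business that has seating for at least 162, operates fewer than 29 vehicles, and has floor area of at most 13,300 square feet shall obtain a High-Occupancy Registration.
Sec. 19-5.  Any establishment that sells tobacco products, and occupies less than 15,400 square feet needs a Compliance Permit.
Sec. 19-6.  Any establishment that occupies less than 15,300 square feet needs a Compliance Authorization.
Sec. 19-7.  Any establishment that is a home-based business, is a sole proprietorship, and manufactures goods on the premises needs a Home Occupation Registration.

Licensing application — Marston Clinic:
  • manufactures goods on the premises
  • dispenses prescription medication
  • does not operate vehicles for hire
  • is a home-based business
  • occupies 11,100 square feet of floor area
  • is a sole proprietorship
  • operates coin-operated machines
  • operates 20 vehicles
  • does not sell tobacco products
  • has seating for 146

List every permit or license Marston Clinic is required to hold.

Amusement Device Permit, Compliance Authorization, Home Occupation Registration

Sec. 19-1. operates coin-operated machines; manufactures goods on the premises → Amusement Device Permit required.
Sec. 19-2. floor area 11,100 square feet > 9,300 square feet; manufactures goods on the premises → Standard License not required.
Sec. 19-3. manufactures goods on the premises; is a sole proprietorship; floor area 11,100 square feet < 13,200 square feet → Light Manufacturing Registration not required.
Sec. 19-4. seating 146 < 162; vehicles 20 < 29; floor area 11,100 square feet ≤ 13,300 square feet → High-Occupancy Registration not required.
Sec. 19-5. does not sell tobacco products; floor area 11,100 square feet < 15,400 square feet → Compliance Permit not required.
Sec. 19-6. floor area 11,100 square feet < 15,300 square feet → Compliance Authorization required.
Sec. 19-7. is a home-based business; is a sole proprietorship; manufactures goods on the premises → Home Occupation Registration required.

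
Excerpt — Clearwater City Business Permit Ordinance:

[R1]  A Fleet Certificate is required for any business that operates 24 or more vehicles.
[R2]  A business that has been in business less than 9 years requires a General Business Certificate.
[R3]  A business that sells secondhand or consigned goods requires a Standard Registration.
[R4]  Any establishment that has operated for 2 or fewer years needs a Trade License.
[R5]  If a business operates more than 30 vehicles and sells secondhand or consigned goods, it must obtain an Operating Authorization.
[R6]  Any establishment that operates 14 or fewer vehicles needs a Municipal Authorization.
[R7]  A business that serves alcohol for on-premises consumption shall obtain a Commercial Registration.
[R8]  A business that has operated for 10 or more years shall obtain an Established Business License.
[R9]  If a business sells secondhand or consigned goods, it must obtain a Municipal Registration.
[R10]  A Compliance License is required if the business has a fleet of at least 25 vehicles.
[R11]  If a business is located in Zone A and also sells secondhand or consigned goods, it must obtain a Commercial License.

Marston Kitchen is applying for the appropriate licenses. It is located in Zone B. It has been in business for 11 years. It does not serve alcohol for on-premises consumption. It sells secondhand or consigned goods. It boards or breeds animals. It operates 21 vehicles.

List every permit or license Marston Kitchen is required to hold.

[R1] vehicles 21 < 24 → Fleet Certificate not required.
[R2] years in business 11 ≥ 9 → General Business Certificate not required.
[R3] sells secondhand or consigned goods → Standard Registration required.
[R4] years in business 11 > 2 → Trade License not required.
[R5] vehicles 21 ≤ 30; sells secondhand or consigned goods → Operating Authorization not required.
[R6] vehicles 21 > 14 → Municipal Authorization not required.
[R7] does not serve alcohol for on-premises consumption → Commercial Registration not required.
[R8] years in business 11 ≥ 10 → Established Business License required.
[R9] sells secondhand or consigned goods → Municipal Registration required.
[R10] vehicles 21 < 25 → Compliance License not required.
[R11] is located in Zone B (not: is located in Zone A); sells secondhand or consigned goods → Commercial License not required.

Established Business License, Municipal Registration, Standard Registration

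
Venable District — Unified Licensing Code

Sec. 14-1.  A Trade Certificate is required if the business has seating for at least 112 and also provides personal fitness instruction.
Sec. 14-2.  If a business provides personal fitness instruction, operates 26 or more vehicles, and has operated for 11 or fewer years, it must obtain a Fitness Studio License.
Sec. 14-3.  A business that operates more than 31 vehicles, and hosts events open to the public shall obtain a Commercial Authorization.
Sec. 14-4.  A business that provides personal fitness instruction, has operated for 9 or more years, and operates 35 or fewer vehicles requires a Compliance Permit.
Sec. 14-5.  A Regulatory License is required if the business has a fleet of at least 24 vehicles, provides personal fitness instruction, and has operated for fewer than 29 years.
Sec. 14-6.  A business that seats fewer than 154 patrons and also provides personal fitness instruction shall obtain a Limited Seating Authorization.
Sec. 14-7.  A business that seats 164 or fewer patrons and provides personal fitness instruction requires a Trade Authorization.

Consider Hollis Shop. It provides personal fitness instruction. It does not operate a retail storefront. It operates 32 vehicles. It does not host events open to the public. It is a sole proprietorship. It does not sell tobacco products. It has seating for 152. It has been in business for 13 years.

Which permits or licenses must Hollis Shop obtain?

Sec. 14-1. seating 152 ≥ 112; provides personal fitness instruction → Trade Certificate required.
Sec. 14-2. provides personal fitness instruction; vehicles 32 ≥ 26; years in business 13 > 11 → Fitness Studio License not required.
Sec. 14-3. vehicles 32 > 31; does not host events open to the public → Commercial Authorization not required.
Sec. 14-4. provides personal fitness instruction; years in business 13 ≥ 9; vehicles 32 ≤ 35 → Compliance Permit required.
Sec. 14-5. vehicles 32 ≥ 24; provides personal fitness instruction; years in business 13 < 29 → Regulatory License required.
Sec. 14-6. seating 152 < 154; provides personal fitness instruction → Limited Seating Authorization required.
Sec. 14-7. seating 152 ≤ 164; provides personal fitness instruction → Trade Authorization required.

Compliance Permit, Limited Seating Authorization, Regulatory License, Trade Authorization, Trade Certificate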